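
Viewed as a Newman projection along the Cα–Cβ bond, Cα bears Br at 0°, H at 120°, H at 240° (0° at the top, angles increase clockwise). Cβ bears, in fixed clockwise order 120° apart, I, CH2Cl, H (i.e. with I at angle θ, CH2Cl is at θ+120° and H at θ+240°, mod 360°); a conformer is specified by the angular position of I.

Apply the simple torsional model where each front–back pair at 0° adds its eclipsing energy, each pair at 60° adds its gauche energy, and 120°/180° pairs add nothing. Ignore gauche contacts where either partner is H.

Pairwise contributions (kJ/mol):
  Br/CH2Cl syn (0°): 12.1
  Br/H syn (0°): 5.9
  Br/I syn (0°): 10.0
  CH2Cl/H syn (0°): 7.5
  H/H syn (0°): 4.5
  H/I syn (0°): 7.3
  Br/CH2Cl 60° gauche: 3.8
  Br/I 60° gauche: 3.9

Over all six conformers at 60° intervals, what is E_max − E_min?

20.1 kJ/mol

I at 0° (eclipsed): Br(0°)/I(0°) eclipsed 10.0; H(120°)/CH2Cl(120°) eclipsed 7.5; H(240°)/H(240°) eclipsed 4.5 → 22.0 kJ/mol.
I at 60° (staggered): Br(0°)/I(60°) gauche 3.9 → 3.9 kJ/mol.
I at 120° (eclipsed): Br(0°)/H(0°) eclipsed 5.9; H(120°)/I(120°) eclipsed 7.3; H(240°)/CH2Cl(240°) eclipsed 7.5 → 20.7 kJ/mol.
I at 180° (staggered): Br(0°)/CH2Cl(300°) gauche 3.8 → 3.8 kJ/mol.
I at 240° (eclipsed): Br(0°)/CH2Cl(0°) eclipsed 12.1; H(120°)/H(120°) eclipsed 4.5; H(240°)/I(240°) eclipsed 7.3 → 23.9 kJ/mol.
I at 300° (staggered): Br(0°)/I(300°) gauche 3.9; Br(0°)/CH2Cl(60°) gauche 3.8 → 7.7 kJ/mol.
Max at 240° (23.9 kJ/mol), min at 180° (3.8 kJ/mol); barrier = 20.1 kJ/mol.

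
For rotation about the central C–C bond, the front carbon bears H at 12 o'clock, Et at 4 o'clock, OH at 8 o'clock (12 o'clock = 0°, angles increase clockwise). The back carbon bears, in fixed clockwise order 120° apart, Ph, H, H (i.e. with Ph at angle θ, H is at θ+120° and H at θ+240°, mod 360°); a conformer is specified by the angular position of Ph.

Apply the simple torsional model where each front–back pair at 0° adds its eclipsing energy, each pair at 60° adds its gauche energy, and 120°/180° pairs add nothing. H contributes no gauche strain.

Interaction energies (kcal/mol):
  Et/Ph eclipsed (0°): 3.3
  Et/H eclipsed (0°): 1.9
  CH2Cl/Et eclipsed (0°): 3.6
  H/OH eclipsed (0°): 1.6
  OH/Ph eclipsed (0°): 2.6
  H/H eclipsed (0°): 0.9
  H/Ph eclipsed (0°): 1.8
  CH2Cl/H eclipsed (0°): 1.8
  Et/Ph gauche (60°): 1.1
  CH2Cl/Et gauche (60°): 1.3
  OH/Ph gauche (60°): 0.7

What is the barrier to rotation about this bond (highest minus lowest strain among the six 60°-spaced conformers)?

5.1 kcal/mol

Ph at 0° (eclipsed): H–Ph eclipsed, Et–H eclipsed, OH–H eclipsed; 1.8 + 1.9 + 1.6 = 5.3 kcal/mol.
Ph at 60° (staggered): Et–Ph gauche; 1.1 = 1.1 kcal/mol.
Ph at 120° (eclipsed): H–H eclipsed, Et–Ph eclipsed, OH–H eclipsed; 0.9 + 3.3 + 1.6 = 5.8 kcal/mol.
Ph at 180° (staggered): Et–Ph gauche, OH–Ph gauche; 1.1 + 0.7 = 1.8 kcal/mol.
Ph at 240° (eclipsed): H–H eclipsed, Et–H eclipsed, OH–Ph eclipsed; 0.9 + 1.9 + 2.6 = 5.4 kcal/mol.
Ph at 300° (staggered): OH–Ph gauche; 0.7 = 0.7 kcal/mol.
Max at 120° (5.8 kcal/mol), min at 300° (0.7 kcal/mol); barrier = 5.1 kcal/mol.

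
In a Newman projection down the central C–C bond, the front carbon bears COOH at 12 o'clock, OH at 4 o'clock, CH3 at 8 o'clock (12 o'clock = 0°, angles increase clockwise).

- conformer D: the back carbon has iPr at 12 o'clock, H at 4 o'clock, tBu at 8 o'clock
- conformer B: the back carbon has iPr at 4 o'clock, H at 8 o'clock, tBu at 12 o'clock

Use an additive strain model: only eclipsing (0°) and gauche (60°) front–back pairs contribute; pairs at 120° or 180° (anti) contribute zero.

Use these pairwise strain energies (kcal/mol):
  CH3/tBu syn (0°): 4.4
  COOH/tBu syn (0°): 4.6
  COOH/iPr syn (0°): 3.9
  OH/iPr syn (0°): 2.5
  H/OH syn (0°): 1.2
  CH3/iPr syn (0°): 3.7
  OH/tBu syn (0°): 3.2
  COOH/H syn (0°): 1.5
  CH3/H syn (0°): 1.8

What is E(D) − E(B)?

+0.6 kcal/mol

D is eclipsed. COOH at 0° is eclipsed with iPr at 0° (3.9); OH at 120° is eclipsed with H at 120° (1.2); CH3 at 240° is eclipsed with tBu at 240° (4.4). Total 9.5 kcal/mol.
B is eclipsed. COOH at 0° is eclipsed with tBu at 0° (4.6); OH at 120° is eclipsed with iPr at 120° (2.5); CH3 at 240° is eclipsed with H at 240° (1.8). Total 8.9 kcal/mol.
E(D) − E(B) = 9.5 − 8.9 = +0.6 kcal/mol.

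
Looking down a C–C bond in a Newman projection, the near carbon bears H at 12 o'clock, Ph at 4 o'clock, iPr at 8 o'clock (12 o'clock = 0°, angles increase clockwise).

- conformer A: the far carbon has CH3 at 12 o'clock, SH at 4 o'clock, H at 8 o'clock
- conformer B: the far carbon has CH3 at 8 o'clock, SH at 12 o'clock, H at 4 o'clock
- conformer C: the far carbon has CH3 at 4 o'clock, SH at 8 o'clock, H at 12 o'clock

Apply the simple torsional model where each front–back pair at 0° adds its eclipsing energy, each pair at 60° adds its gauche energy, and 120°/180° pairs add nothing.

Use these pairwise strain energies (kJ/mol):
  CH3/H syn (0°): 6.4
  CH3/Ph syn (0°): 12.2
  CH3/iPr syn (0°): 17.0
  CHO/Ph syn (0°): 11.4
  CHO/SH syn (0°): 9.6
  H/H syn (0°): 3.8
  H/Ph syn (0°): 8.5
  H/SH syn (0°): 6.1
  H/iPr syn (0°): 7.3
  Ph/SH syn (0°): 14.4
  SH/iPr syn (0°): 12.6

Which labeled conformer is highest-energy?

A is eclipsed. H at 0° is eclipsed with CH3 at 0° (6.4); Ph at 120° is eclipsed with SH at 120° (14.4); iPr at 240° is eclipsed with H at 240° (7.3). Total 28.1 kJ/mol.
B is eclipsed. H at 0° is eclipsed with SH at 0° (6.1); Ph at 120° is eclipsed with H at 120° (8.5); iPr at 240° is eclipsed with CH3 at 240° (17.0). Total 31.6 kJ/mol.
C is eclipsed. H at 0° is eclipsed with H at 0° (3.8); Ph at 120° is eclipsed with CH3 at 120° (12.2); iPr at 240° is eclipsed with SH at 240° (12.6). Total 28.6 kJ/mol.
B has the highest total (31.6 kJ/mol).

B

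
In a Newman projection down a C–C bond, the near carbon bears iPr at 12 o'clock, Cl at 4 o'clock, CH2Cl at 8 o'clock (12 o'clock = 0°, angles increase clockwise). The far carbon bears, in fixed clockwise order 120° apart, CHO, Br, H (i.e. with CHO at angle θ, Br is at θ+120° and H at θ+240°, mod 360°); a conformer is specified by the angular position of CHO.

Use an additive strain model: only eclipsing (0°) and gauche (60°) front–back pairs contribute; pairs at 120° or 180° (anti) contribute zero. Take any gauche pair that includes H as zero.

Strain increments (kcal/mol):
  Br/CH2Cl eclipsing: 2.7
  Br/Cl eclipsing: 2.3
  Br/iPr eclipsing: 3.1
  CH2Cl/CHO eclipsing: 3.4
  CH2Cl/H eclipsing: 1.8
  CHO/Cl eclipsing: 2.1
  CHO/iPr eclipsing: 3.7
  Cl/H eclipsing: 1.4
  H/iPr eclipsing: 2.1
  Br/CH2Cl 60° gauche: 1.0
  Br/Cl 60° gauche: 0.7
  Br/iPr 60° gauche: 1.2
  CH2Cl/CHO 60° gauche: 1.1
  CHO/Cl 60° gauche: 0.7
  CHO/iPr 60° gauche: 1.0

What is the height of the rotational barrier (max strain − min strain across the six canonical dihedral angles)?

4.5 kcal/mol

CHO at 0° (eclipsed): iPr–CHO eclipsed, Cl–Br eclipsed, CH2Cl–H eclipsed; 3.7 + 2.3 + 1.8 = 7.8 kcal/mol.
CHO at 60° (staggered): iPr–CHO gauche, Cl–CHO gauche, Cl–Br gauche, CH2Cl–Br gauche; 1.0 + 0.7 + 0.7 + 1.0 = 3.4 kcal/mol.
CHO at 120° (eclipsed): iPr–H eclipsed, Cl–CHO eclipsed, CH2Cl–Br eclipsed; 2.1 + 2.1 + 2.7 = 6.9 kcal/mol.
CHO at 180° (staggered): iPr–Br gauche, Cl–CHO gauche, CH2Cl–CHO gauche, CH2Cl–Br gauche; 1.2 + 0.7 + 1.1 + 1.0 = 4.0 kcal/mol.
CHO at 240° (eclipsed): iPr–Br eclipsed, Cl–H eclipsed, CH2Cl–CHO eclipsed; 3.1 + 1.4 + 3.4 = 7.9 kcal/mol.
CHO at 300° (staggered): iPr–CHO gauche, iPr–Br gauche, Cl–Br gauche, CH2Cl–CHO gauche; 1.0 + 1.2 + 0.7 + 1.1 = 4.0 kcal/mol.
Max at 240° (7.9 kcal/mol), min at 60° (3.4 kcal/mol); barrier = 4.5 kcal/mol.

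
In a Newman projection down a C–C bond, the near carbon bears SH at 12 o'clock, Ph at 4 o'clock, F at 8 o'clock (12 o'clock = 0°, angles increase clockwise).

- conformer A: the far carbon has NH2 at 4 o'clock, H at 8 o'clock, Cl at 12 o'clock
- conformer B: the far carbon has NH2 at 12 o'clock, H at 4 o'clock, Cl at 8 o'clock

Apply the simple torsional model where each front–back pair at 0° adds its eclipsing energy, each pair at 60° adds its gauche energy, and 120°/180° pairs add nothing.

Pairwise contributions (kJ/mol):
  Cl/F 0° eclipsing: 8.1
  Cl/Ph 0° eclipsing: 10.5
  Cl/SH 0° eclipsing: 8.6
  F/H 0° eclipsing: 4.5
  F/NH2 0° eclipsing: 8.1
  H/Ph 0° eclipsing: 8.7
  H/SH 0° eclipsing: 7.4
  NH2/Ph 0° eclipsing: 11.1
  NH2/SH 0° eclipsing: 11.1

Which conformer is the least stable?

B

A (eclipsed): SH–Cl eclipsed, Ph–NH2 eclipsed, F–H eclipsed; 8.6 + 11.1 + 4.5 = 24.2 kJ/mol.
B (eclipsed): SH–NH2 eclipsed, Ph–H eclipsed, F–Cl eclipsed; 11.1 + 8.7 + 8.1 = 27.9 kJ/mol.
B has the highest total (27.9 kJ/mol).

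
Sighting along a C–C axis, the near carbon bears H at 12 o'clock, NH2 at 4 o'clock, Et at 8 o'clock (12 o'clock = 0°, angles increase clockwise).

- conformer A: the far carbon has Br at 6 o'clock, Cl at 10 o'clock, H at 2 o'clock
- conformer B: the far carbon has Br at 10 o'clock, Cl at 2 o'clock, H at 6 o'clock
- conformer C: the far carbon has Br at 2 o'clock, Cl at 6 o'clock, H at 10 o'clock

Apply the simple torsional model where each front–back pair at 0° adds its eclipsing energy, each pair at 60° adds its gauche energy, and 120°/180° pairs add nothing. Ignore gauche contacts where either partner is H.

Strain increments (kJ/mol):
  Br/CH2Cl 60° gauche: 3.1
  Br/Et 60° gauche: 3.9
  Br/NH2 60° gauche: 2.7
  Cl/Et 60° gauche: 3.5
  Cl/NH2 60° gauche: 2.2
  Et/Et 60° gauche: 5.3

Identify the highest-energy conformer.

A (staggered): NH2–Br gauche, Et–Br gauche, Et–Cl gauche; 2.7 + 3.9 + 3.5 = 10.1 kJ/mol.
B (staggered): NH2–Cl gauche, Et–Br gauche; 2.2 + 3.9 = 6.1 kJ/mol.
C (staggered): NH2–Br gauche, NH2–Cl gauche, Et–Cl gauche; 2.7 + 2.2 + 3.5 = 8.4 kJ/mol.
A has the highest total (10.1 kJ/mol).

A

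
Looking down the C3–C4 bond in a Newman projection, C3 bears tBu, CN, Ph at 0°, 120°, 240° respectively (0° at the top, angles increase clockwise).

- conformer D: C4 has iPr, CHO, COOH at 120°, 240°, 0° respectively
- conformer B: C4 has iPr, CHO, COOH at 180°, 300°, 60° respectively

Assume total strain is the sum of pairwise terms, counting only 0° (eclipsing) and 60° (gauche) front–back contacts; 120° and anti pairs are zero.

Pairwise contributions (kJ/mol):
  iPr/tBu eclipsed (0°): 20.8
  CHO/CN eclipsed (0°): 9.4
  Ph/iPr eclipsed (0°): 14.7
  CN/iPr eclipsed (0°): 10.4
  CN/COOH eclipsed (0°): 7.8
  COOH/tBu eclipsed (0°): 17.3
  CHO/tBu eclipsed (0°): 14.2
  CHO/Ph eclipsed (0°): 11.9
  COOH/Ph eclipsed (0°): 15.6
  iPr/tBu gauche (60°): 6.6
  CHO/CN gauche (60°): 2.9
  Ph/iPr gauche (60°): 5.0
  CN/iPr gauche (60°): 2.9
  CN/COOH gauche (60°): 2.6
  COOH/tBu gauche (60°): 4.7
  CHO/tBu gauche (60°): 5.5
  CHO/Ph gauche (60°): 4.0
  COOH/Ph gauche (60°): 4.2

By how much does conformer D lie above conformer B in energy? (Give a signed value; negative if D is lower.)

+14.9 kJ/mol

D (eclipsed): tBu(0°)/COOH(0°) eclipsed 17.3; CN(120°)/iPr(120°) eclipsed 10.4; Ph(240°)/CHO(240°) eclipsed 11.9 → 39.6 kJ/mol.
B (staggered): tBu(0°)/CHO(300°) gauche 5.5; tBu(0°)/COOH(60°) gauche 4.7; CN(120°)/iPr(180°) gauche 2.9; CN(120°)/COOH(60°) gauche 2.6; Ph(240°)/iPr(180°) gauche 5.0; Ph(240°)/CHO(300°) gauche 4.0 → 24.7 kJ/mol.
E(D) − E(B) = 39.6 − 24.7 = +14.9 kJ/mol.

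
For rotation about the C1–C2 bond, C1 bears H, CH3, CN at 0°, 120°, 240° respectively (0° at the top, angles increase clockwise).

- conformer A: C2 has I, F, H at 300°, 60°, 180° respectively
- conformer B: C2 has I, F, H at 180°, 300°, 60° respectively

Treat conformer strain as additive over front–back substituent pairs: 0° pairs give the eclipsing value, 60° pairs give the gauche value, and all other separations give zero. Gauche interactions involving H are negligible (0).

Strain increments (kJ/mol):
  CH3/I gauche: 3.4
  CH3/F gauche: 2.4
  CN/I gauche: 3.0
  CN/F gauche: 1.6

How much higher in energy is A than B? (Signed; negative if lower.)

-2.6 kJ/mol

A (staggered): CH3(120°)/F(60°) gauche 2.4; CN(240°)/I(300°) gauche 3.0 → 5.4 kJ/mol.
B (staggered): CH3(120°)/I(180°) gauche 3.4; CN(240°)/I(180°) gauche 3.0; CN(240°)/F(300°) gauche 1.6 → 8.0 kJ/mol.
E(A) − E(B) = 5.4 − 8.0 = -2.6 kJ/mol.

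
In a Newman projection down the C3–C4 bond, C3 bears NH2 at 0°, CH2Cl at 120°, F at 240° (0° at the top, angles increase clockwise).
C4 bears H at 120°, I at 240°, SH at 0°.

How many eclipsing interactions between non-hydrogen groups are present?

2

Non-H eclipsing pairs: NH2(0°)/SH(0°); F(240°)/I(240°) — 2 interactions.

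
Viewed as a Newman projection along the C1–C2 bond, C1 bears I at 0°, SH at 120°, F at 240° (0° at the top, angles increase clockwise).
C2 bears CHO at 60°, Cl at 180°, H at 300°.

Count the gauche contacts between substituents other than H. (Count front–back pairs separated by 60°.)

Non-H gauche pairs: I(0°)/CHO(60°); SH(120°)/CHO(60°); SH(120°)/Cl(180°); F(240°)/Cl(180°) — 4 interactions.

4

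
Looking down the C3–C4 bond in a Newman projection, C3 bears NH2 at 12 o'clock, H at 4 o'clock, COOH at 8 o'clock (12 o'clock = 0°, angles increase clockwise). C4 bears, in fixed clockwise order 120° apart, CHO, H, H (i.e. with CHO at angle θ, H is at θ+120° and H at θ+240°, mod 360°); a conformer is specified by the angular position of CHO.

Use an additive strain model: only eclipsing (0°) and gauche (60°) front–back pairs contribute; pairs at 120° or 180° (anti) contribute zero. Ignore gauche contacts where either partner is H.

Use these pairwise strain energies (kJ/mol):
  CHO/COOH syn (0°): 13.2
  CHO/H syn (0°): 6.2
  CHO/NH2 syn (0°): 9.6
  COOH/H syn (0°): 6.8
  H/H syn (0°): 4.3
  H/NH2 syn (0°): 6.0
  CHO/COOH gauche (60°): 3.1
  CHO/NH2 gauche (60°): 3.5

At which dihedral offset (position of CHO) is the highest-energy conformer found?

240°

CHO at 0° (eclipsed): NH2(0°)/CHO(0°) eclipsed 9.6; H(120°)/H(120°) eclipsed 4.3; COOH(240°)/H(240°) eclipsed 6.8 → 20.7 kJ/mol.
CHO at 60° (staggered): NH2(0°)/CHO(60°) gauche 3.5 → 3.5 kJ/mol.
CHO at 120° (eclipsed): NH2(0°)/H(0°) eclipsed 6.0; H(120°)/CHO(120°) eclipsed 6.2; COOH(240°)/H(240°) eclipsed 6.8 → 19.0 kJ/mol.
CHO at 180° (staggered): COOH(240°)/CHO(180°) gauche 3.1 → 3.1 kJ/mol.
CHO at 240° (eclipsed): NH2(0°)/H(0°) eclipsed 6.0; H(120°)/H(120°) eclipsed 4.3; COOH(240°)/CHO(240°) eclipsed 13.2 → 23.5 kJ/mol.
CHO at 300° (staggered): NH2(0°)/CHO(300°) gauche 3.5; COOH(240°)/CHO(300°) gauche 3.1 → 6.6 kJ/mol.
The maximum (23.5 kJ/mol) occurs with CHO at 240°.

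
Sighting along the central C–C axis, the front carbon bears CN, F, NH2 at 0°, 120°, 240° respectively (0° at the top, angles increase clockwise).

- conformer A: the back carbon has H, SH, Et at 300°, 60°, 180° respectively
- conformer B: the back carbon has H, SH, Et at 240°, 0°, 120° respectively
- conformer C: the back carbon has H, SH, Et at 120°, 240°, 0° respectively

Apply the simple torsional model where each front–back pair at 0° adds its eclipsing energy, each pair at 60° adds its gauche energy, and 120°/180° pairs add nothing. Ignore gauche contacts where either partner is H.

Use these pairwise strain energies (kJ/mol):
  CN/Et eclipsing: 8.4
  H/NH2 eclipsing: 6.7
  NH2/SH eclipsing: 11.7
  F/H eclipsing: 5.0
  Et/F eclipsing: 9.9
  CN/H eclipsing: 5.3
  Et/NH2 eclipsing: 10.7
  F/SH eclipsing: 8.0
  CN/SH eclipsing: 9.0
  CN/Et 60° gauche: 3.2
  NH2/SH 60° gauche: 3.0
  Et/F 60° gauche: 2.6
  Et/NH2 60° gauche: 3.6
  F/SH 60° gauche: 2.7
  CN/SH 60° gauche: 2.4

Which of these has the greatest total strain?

B

A (staggered): CN(0°)/SH(60°) gauche 2.4; F(120°)/SH(60°) gauche 2.7; F(120°)/Et(180°) gauche 2.6; NH2(240°)/Et(180°) gauche 3.6 → 11.3 kJ/mol.
B (eclipsed): CN(0°)/SH(0°) eclipsed 9.0; F(120°)/Et(120°) eclipsed 9.9; NH2(240°)/H(240°) eclipsed 6.7 → 25.6 kJ/mol.
C (eclipsed): CN(0°)/Et(0°) eclipsed 8.4; F(120°)/H(120°) eclipsed 5.0; NH2(240°)/SH(240°) eclipsed 11.7 → 25.1 kJ/mol.
B has the highest total (25.6 kJ/mol).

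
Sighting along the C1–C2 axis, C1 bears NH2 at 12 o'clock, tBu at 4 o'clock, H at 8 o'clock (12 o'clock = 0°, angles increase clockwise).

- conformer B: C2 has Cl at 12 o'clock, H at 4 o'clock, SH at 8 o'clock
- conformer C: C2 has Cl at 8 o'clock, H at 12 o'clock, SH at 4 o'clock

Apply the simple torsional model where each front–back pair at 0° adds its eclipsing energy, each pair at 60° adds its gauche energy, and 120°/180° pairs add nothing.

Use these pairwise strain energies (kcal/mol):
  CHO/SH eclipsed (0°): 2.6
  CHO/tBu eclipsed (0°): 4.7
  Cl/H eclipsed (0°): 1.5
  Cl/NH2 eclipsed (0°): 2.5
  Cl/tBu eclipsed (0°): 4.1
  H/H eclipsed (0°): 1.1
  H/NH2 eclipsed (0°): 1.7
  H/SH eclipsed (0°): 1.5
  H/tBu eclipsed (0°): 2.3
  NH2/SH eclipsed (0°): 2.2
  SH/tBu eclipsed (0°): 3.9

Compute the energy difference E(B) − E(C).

-0.8 kcal/mol

B (eclipsed): NH2–Cl eclipsed, tBu–H eclipsed, H–SH eclipsed; 2.5 + 2.3 + 1.5 = 6.3 kcal/mol.
C (eclipsed): NH2–H eclipsed, tBu–SH eclipsed, H–Cl eclipsed; 1.7 + 3.9 + 1.5 = 7.1 kcal/mol.
E(B) − E(C) = 6.3 − 7.1 = -0.8 kcal/mol.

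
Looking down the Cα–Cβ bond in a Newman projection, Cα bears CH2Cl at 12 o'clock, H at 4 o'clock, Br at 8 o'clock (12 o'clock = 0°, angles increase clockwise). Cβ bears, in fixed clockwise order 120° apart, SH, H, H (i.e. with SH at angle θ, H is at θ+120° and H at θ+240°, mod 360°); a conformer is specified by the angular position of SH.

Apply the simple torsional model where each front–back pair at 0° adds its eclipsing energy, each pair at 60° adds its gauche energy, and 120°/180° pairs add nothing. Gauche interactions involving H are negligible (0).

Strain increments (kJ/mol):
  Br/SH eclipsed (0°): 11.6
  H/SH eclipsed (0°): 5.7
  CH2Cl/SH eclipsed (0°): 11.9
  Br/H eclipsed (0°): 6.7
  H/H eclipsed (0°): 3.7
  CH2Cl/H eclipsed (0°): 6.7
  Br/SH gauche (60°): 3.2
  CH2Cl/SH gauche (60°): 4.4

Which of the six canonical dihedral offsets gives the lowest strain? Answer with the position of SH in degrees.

SH at 0° (eclipsed): CH2Cl–SH eclipsed, H–H eclipsed, Br–H eclipsed; 11.9 + 3.7 + 6.7 = 22.3 kJ/mol.
SH at 60° (staggered): CH2Cl–SH gauche; 4.4 = 4.4 kJ/mol.
SH at 120° (eclipsed): CH2Cl–H eclipsed, H–SH eclipsed, Br–H eclipsed; 6.7 + 5.7 + 6.7 = 19.1 kJ/mol.
SH at 180° (staggered): Br–SH gauche; 3.2 = 3.2 kJ/mol.
SH at 240° (eclipsed): CH2Cl–H eclipsed, H–H eclipsed, Br–SH eclipsed; 6.7 + 3.7 + 11.6 = 22.0 kJ/mol.
SH at 300° (staggered): CH2Cl–SH gauche, Br–SH gauche; 4.4 + 3.2 = 7.6 kJ/mol.
The minimum (3.2 kJ/mol) occurs with SH at 180°.

180°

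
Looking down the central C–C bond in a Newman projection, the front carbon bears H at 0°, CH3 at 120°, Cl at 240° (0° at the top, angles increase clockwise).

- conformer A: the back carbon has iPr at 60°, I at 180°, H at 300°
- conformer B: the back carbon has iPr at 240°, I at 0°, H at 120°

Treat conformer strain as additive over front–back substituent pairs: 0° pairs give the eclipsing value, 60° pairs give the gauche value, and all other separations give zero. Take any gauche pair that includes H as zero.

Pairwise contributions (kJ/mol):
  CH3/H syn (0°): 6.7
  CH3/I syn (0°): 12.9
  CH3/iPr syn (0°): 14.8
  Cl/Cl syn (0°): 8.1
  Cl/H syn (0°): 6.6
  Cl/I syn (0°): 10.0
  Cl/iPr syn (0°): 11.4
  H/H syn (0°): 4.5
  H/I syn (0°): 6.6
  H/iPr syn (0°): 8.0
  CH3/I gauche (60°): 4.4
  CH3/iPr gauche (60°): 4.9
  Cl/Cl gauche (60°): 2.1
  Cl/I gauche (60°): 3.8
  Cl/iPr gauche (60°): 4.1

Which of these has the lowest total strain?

A

A is staggered. CH3 at 120° is gauche with iPr at 60° (4.9); CH3 at 120° is gauche with I at 180° (4.4); Cl at 240° is gauche with I at 180° (3.8). Total 13.1 kJ/mol.
B is eclipsed. H at 0° is eclipsed with I at 0° (6.6); CH3 at 120° is eclipsed with H at 120° (6.7); Cl at 240° is eclipsed with iPr at 240° (11.4). Total 24.7 kJ/mol.
A has the lowest total (13.1 kJ/mol).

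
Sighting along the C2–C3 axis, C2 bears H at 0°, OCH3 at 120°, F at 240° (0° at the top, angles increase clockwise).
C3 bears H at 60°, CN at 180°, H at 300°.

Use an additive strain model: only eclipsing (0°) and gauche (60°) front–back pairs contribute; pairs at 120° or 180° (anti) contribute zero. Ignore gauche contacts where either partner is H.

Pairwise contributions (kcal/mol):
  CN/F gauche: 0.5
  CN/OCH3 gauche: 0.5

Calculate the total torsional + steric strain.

This conformer is staggered. OCH3 at 120° is gauche with CN at 180° (0.5); F at 240° is gauche with CN at 180° (0.5). Total 1.0 kcal/mol.

1.0 kcal/mol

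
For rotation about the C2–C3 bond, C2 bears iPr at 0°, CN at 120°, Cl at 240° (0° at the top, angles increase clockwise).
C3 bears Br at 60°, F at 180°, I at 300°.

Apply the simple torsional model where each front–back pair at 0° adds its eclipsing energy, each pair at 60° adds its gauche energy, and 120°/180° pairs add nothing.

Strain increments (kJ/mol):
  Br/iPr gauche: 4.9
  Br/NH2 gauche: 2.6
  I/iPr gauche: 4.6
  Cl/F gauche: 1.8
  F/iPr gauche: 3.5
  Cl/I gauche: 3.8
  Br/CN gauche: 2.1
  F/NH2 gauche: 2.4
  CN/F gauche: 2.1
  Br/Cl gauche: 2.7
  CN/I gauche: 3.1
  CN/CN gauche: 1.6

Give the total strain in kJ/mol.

This conformer (staggered): iPr(0°)/Br(60°) gauche 4.9; iPr(0°)/I(300°) gauche 4.6; CN(120°)/Br(60°) gauche 2.1; CN(120°)/F(180°) gauche 2.1; Cl(240°)/F(180°) gauche 1.8; Cl(240°)/I(300°) gauche 3.8 → 19.3 kJ/mol.

19.3 kJ/mol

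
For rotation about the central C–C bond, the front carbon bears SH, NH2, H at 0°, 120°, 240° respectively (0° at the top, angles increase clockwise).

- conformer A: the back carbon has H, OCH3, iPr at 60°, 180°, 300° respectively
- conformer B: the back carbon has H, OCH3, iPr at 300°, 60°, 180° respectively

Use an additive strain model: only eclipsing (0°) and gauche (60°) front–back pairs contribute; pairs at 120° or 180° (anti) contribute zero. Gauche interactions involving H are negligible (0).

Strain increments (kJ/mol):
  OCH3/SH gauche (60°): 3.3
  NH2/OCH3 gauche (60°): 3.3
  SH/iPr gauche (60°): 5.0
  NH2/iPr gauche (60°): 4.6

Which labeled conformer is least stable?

B

A (staggered): SH–iPr gauche, NH2–OCH3 gauche; 5.0 + 3.3 = 8.3 kJ/mol.
B (staggered): SH–OCH3 gauche, NH2–OCH3 gauche, NH2–iPr gauche; 3.3 + 3.3 + 4.6 = 11.2 kJ/mol.
B has the highest total (11.2 kJ/mol).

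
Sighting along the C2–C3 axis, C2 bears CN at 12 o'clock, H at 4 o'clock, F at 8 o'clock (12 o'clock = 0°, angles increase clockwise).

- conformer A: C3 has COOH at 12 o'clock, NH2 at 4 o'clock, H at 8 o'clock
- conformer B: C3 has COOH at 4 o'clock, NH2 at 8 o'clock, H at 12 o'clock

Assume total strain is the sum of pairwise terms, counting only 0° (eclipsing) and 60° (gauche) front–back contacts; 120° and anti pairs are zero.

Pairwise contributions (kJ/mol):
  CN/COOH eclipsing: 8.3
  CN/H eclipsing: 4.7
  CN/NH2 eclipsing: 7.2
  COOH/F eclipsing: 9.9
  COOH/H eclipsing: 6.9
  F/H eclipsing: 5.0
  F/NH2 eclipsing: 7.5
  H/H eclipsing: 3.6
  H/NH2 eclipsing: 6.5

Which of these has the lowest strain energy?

B

A (eclipsed): CN(0°)/COOH(0°) eclipsed 8.3; H(120°)/NH2(120°) eclipsed 6.5; F(240°)/H(240°) eclipsed 5.0 → 19.8 kJ/mol.
B (eclipsed): CN(0°)/H(0°) eclipsed 4.7; H(120°)/COOH(120°) eclipsed 6.9; F(240°)/NH2(240°) eclipsed 7.5 → 19.1 kJ/mol.
B has the lowest total (19.1 kJ/mol).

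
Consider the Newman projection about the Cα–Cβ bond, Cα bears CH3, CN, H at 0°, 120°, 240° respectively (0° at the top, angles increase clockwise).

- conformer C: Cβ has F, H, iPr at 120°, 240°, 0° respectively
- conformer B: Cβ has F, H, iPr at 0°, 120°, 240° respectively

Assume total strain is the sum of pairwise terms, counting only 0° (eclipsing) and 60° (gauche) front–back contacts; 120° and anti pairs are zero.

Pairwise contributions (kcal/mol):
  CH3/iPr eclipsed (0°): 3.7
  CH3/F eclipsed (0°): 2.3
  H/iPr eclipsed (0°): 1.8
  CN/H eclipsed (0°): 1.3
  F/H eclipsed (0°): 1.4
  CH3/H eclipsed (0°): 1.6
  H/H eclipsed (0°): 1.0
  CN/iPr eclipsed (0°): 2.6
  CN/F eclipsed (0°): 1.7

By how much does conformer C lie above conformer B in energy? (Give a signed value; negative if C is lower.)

C (eclipsed): CH3(0°)/iPr(0°) eclipsed 3.7; CN(120°)/F(120°) eclipsed 1.7; H(240°)/H(240°) eclipsed 1.0 → 6.4 kcal/mol.
B (eclipsed): CH3(0°)/F(0°) eclipsed 2.3; CN(120°)/H(120°) eclipsed 1.3; H(240°)/iPr(240°) eclipsed 1.8 → 5.4 kcal/mol.
E(C) − E(B) = 6.4 − 5.4 = +1.0 kcal/mol.

+1.0 kcal/mol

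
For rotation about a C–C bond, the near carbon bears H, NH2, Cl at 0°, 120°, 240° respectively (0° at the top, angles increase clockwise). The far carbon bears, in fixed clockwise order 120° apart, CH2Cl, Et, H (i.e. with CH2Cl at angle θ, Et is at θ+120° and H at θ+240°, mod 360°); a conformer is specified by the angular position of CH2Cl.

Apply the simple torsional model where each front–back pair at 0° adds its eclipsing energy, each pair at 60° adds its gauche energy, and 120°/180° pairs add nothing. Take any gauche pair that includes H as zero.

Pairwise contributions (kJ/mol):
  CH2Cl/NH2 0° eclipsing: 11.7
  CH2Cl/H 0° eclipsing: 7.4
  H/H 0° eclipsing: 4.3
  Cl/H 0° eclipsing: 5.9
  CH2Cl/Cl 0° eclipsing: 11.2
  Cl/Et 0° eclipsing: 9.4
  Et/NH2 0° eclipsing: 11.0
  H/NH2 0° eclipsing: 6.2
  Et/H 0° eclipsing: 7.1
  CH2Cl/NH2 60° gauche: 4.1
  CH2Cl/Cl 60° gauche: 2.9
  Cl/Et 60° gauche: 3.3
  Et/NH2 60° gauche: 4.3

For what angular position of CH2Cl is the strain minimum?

300°

CH2Cl at 0° is eclipsed. H at 0° is eclipsed with CH2Cl at 0° (7.4); NH2 at 120° is eclipsed with Et at 120° (11.0); Cl at 240° is eclipsed with H at 240° (5.9). Total 24.3 kJ/mol.
CH2Cl at 60° is staggered. NH2 at 120° is gauche with CH2Cl at 60° (4.1); NH2 at 120° is gauche with Et at 180° (4.3); Cl at 240° is gauche with Et at 180° (3.3). Total 11.7 kJ/mol.
CH2Cl at 120° is eclipsed. H at 0° is eclipsed with H at 0° (4.3); NH2 at 120° is eclipsed with CH2Cl at 120° (11.7); Cl at 240° is eclipsed with Et at 240° (9.4). Total 25.4 kJ/mol.
CH2Cl at 180° is staggered. NH2 at 120° is gauche with CH2Cl at 180° (4.1); Cl at 240° is gauche with CH2Cl at 180° (2.9); Cl at 240° is gauche with Et at 300° (3.3). Total 10.3 kJ/mol.
CH2Cl at 240° is eclipsed. H at 0° is eclipsed with Et at 0° (7.1); NH2 at 120° is eclipsed with H at 120° (6.2); Cl at 240° is eclipsed with CH2Cl at 240° (11.2). Total 24.5 kJ/mol.
CH2Cl at 300° is staggered. NH2 at 120° is gauche with Et at 60° (4.3); Cl at 240° is gauche with CH2Cl at 300° (2.9). Total 7.2 kJ/mol.
The minimum (7.2 kJ/mol) occurs with CH2Cl at 300°.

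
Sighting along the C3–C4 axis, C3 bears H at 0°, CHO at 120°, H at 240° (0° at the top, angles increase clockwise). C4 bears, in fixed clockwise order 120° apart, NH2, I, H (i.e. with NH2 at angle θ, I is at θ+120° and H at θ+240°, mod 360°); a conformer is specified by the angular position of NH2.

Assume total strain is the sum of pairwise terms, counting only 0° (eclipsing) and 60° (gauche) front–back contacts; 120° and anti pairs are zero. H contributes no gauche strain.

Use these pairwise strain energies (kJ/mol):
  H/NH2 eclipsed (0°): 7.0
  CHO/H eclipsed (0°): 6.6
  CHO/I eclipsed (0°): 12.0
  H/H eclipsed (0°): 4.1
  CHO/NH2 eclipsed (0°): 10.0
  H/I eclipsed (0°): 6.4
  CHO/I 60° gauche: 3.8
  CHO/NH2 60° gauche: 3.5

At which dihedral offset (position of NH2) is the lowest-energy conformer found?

NH2 at 0° (eclipsed): H–NH2 eclipsed, CHO–I eclipsed, H–H eclipsed; 7.0 + 12.0 + 4.1 = 23.1 kJ/mol.
NH2 at 60° (staggered): CHO–NH2 gauche, CHO–I gauche; 3.5 + 3.8 = 7.3 kJ/mol.
NH2 at 120° (eclipsed): H–H eclipsed, CHO–NH2 eclipsed, H–I eclipsed; 4.1 + 10.0 + 6.4 = 20.5 kJ/mol.
NH2 at 180° (staggered): CHO–NH2 gauche; 3.5 = 3.5 kJ/mol.
NH2 at 240° (eclipsed): H–I eclipsed, CHO–H eclipsed, H–NH2 eclipsed; 6.4 + 6.6 + 7.0 = 20.0 kJ/mol.
NH2 at 300° (staggered): CHO–I gauche; 3.8 = 3.8 kJ/mol.
The minimum (3.5 kJ/mol) occurs with NH2 at 180°.

180°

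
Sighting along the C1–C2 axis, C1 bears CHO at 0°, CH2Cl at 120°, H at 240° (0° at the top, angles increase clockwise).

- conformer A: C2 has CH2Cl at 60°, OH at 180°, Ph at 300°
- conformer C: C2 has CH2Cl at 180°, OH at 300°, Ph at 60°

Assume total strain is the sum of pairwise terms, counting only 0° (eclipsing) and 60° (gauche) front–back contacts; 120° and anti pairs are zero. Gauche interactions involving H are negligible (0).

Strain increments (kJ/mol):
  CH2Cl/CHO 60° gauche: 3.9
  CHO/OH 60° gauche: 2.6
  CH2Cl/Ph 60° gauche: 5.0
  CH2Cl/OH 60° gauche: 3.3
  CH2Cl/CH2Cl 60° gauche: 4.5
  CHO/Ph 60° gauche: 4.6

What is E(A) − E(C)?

A (staggered): CHO–CH2Cl gauche, CHO–Ph gauche, CH2Cl–CH2Cl gauche, CH2Cl–OH gauche; 3.9 + 4.6 + 4.5 + 3.3 = 16.3 kJ/mol.
C (staggered): CHO–OH gauche, CHO–Ph gauche, CH2Cl–CH2Cl gauche, CH2Cl–Ph gauche; 2.6 + 4.6 + 4.5 + 5.0 = 16.7 kJ/mol.
E(A) − E(C) = 16.3 − 16.7 = -0.4 kJ/mol.

-0.4 kJ/mol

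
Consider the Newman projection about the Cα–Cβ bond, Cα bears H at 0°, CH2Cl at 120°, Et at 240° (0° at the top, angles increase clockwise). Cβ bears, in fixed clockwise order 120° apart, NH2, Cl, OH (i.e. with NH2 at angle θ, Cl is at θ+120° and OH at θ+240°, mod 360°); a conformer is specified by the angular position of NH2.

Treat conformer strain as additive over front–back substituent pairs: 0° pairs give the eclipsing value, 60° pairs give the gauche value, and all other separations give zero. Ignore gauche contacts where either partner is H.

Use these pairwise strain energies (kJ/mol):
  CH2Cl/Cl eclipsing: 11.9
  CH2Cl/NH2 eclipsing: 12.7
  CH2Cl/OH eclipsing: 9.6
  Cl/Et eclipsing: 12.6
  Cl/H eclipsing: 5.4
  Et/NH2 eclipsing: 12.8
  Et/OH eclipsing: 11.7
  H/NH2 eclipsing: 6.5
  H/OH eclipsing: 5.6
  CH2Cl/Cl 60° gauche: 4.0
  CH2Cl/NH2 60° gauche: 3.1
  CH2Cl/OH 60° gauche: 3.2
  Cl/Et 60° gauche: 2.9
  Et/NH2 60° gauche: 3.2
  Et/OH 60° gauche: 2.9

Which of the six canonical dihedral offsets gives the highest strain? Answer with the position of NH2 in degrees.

120°

NH2 at 0° (eclipsed): H–NH2 eclipsed, CH2Cl–Cl eclipsed, Et–OH eclipsed; 6.5 + 11.9 + 11.7 = 30.1 kJ/mol.
NH2 at 60° (staggered): CH2Cl–NH2 gauche, CH2Cl–Cl gauche, Et–Cl gauche, Et–OH gauche; 3.1 + 4.0 + 2.9 + 2.9 = 12.9 kJ/mol.
NH2 at 120° (eclipsed): H–OH eclipsed, CH2Cl–NH2 eclipsed, Et–Cl eclipsed; 5.6 + 12.7 + 12.6 = 30.9 kJ/mol.
NH2 at 180° (staggered): CH2Cl–NH2 gauche, CH2Cl–OH gauche, Et–NH2 gauche, Et–Cl gauche; 3.1 + 3.2 + 3.2 + 2.9 = 12.4 kJ/mol.
NH2 at 240° (eclipsed): H–Cl eclipsed, CH2Cl–OH eclipsed, Et–NH2 eclipsed; 5.4 + 9.6 + 12.8 = 27.8 kJ/mol.
NH2 at 300° (staggered): CH2Cl–Cl gauche, CH2Cl–OH gauche, Et–NH2 gauche, Et–OH gauche; 4.0 + 3.2 + 3.2 + 2.9 = 13.3 kJ/mol.
The maximum (30.9 kJ/mol) occurs with NH2 at 120°.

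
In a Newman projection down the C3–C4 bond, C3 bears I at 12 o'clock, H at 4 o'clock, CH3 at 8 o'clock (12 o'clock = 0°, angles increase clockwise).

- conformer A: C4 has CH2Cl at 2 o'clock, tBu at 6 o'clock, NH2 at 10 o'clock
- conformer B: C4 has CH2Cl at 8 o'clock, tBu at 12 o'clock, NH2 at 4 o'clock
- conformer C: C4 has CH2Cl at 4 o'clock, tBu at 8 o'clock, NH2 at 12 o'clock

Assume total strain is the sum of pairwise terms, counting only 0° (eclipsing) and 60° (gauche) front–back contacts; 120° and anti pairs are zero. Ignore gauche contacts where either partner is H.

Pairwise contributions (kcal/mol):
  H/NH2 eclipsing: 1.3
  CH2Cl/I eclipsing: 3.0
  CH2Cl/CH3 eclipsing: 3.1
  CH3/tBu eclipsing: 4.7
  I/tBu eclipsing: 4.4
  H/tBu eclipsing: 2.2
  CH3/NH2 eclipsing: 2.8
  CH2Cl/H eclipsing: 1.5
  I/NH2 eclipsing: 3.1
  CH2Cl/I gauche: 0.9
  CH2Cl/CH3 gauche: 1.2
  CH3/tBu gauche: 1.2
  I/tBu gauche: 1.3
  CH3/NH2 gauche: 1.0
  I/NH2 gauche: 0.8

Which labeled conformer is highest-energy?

A (staggered): I(0°)/CH2Cl(60°) gauche 0.9; I(0°)/NH2(300°) gauche 0.8; CH3(240°)/tBu(180°) gauche 1.2; CH3(240°)/NH2(300°) gauche 1.0 → 3.9 kcal/mol.
B (eclipsed): I(0°)/tBu(0°) eclipsed 4.4; H(120°)/NH2(120°) eclipsed 1.3; CH3(240°)/CH2Cl(240°) eclipsed 3.1 → 8.8 kcal/mol.
C (eclipsed): I(0°)/NH2(0°) eclipsed 3.1; H(120°)/CH2Cl(120°) eclipsed 1.5; CH3(240°)/tBu(240°) eclipsed 4.7 → 9.3 kcal/mol.
C has the highest total (9.3 kcal/mol).

C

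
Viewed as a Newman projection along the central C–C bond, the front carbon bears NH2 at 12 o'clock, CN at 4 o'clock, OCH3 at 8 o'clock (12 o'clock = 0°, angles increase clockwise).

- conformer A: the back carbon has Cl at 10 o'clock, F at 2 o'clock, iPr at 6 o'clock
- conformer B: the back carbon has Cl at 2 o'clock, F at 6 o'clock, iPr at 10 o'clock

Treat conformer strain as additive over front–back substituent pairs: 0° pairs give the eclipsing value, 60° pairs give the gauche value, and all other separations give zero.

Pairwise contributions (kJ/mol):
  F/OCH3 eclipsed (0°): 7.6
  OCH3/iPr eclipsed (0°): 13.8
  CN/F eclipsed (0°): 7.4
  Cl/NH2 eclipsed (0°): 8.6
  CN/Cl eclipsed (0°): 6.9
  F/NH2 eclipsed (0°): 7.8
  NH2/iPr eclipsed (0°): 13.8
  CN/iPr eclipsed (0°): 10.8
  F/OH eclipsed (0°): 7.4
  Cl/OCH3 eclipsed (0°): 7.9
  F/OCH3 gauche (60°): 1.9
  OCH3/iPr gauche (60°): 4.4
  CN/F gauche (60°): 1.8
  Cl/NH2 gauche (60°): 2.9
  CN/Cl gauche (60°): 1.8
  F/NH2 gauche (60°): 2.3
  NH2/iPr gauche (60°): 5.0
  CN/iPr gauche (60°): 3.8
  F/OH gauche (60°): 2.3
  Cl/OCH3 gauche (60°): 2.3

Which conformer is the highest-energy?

B

A is staggered. NH2 at 0° is gauche with Cl at 300° (2.9); NH2 at 0° is gauche with F at 60° (2.3); CN at 120° is gauche with F at 60° (1.8); CN at 120° is gauche with iPr at 180° (3.8); OCH3 at 240° is gauche with Cl at 300° (2.3); OCH3 at 240° is gauche with iPr at 180° (4.4). Total 17.5 kJ/mol.
B is staggered. NH2 at 0° is gauche with Cl at 60° (2.9); NH2 at 0° is gauche with iPr at 300° (5.0); CN at 120° is gauche with Cl at 60° (1.8); CN at 120° is gauche with F at 180° (1.8); OCH3 at 240° is gauche with F at 180° (1.9); OCH3 at 240° is gauche with iPr at 300° (4.4). Total 17.8 kJ/mol.
B has the highest total (17.8 kJ/mol).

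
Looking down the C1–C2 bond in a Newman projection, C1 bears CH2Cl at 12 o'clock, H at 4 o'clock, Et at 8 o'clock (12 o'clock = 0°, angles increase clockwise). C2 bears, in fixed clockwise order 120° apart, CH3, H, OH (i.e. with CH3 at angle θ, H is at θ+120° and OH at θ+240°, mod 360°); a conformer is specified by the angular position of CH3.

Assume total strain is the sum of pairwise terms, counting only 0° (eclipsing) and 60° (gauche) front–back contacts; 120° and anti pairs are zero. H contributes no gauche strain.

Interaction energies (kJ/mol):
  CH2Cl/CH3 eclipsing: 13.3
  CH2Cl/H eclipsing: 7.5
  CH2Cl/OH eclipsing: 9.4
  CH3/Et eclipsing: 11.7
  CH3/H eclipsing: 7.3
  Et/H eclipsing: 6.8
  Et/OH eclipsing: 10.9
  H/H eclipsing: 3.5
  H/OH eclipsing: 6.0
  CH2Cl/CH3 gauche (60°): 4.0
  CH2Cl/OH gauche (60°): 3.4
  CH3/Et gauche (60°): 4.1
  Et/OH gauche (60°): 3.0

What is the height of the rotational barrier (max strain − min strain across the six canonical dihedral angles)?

CH3 at 0° (eclipsed): CH2Cl(0°)/CH3(0°) eclipsed 13.3; H(120°)/H(120°) eclipsed 3.5; Et(240°)/OH(240°) eclipsed 10.9 → 27.7 kJ/mol.
CH3 at 60° (staggered): CH2Cl(0°)/CH3(60°) gauche 4.0; CH2Cl(0°)/OH(300°) gauche 3.4; Et(240°)/OH(300°) gauche 3.0 → 10.4 kJ/mol.
CH3 at 120° (eclipsed): CH2Cl(0°)/OH(0°) eclipsed 9.4; H(120°)/CH3(120°) eclipsed 7.3; Et(240°)/H(240°) eclipsed 6.8 → 23.5 kJ/mol.
CH3 at 180° (staggered): CH2Cl(0°)/OH(60°) gauche 3.4; Et(240°)/CH3(180°) gauche 4.1 → 7.5 kJ/mol.
CH3 at 240° (eclipsed): CH2Cl(0°)/H(0°) eclipsed 7.5; H(120°)/OH(120°) eclipsed 6.0; Et(240°)/CH3(240°) eclipsed 11.7 → 25.2 kJ/mol.
CH3 at 300° (staggered): CH2Cl(0°)/CH3(300°) gauche 4.0; Et(240°)/CH3(300°) gauche 4.1; Et(240°)/OH(180°) gauche 3.0 → 11.1 kJ/mol.
Max at 0° (27.7 kJ/mol), min at 180° (7.5 kJ/mol); barrier = 20.2 kJ/mol.

20.2 kJ/mol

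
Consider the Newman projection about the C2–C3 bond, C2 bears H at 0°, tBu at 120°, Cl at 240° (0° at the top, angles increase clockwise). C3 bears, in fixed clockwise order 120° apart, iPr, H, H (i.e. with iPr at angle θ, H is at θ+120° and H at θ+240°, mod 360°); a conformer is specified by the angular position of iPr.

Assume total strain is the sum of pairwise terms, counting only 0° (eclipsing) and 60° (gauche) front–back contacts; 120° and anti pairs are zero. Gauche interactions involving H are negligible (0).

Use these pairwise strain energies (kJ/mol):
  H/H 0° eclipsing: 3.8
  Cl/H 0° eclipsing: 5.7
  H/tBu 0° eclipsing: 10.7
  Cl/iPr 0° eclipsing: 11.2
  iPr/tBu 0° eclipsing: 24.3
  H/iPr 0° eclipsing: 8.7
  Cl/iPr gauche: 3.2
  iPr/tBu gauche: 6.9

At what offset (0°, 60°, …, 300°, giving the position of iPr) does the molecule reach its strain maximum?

120°

iPr at 0° (eclipsed): H–iPr eclipsed, tBu–H eclipsed, Cl–H eclipsed; 8.7 + 10.7 + 5.7 = 25.1 kJ/mol.
iPr at 60° (staggered): tBu–iPr gauche; 6.9 = 6.9 kJ/mol.
iPr at 120° (eclipsed): H–H eclipsed, tBu–iPr eclipsed, Cl–H eclipsed; 3.8 + 24.3 + 5.7 = 33.8 kJ/mol.
iPr at 180° (staggered): tBu–iPr gauche, Cl–iPr gauche; 6.9 + 3.2 = 10.1 kJ/mol.
iPr at 240° (eclipsed): H–H eclipsed, tBu–H eclipsed, Cl–iPr eclipsed; 3.8 + 10.7 + 11.2 = 25.7 kJ/mol.
iPr at 300° (staggered): Cl–iPr gauche; 3.2 = 3.2 kJ/mol.
The maximum (33.8 kJ/mol) occurs with iPr at 120°.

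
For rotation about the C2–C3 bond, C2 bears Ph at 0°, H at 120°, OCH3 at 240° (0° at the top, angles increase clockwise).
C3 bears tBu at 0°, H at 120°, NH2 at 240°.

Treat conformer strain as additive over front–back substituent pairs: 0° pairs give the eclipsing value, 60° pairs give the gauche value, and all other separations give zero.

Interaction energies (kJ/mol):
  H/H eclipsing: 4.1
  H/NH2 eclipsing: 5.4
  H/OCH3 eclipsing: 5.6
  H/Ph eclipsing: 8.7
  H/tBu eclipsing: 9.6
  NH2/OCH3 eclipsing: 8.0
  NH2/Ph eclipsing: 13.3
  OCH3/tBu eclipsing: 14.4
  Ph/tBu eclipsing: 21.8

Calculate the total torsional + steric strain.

33.9 kJ/mol

This conformer (eclipsed): Ph(0°)/tBu(0°) eclipsed 21.8; H(120°)/H(120°) eclipsed 4.1; OCH3(240°)/NH2(240°) eclipsed 8.0 → 33.9 kJ/mol.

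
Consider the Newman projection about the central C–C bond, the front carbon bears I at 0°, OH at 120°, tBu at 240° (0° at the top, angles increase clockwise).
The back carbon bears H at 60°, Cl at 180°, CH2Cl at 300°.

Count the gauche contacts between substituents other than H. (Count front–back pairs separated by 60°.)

Non-H gauche pairs: I(0°)/CH2Cl(300°); OH(120°)/Cl(180°); tBu(240°)/Cl(180°); tBu(240°)/CH2Cl(300°) — 4 interactions.

4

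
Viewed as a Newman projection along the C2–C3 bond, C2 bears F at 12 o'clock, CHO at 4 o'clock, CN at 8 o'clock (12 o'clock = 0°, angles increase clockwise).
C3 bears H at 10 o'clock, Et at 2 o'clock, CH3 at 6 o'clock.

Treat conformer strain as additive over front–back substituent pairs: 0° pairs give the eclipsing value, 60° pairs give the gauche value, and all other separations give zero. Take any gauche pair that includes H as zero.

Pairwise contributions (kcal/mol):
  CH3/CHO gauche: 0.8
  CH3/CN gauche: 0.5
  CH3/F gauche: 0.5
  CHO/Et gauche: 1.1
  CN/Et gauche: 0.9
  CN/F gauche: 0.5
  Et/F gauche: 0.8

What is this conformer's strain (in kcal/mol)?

This conformer (staggered): F–Et gauche, CHO–Et gauche, CHO–CH3 gauche, CN–CH3 gauche; 0.8 + 1.1 + 0.8 + 0.5 = 3.2 kcal/mol.

3.2 kcal/mol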